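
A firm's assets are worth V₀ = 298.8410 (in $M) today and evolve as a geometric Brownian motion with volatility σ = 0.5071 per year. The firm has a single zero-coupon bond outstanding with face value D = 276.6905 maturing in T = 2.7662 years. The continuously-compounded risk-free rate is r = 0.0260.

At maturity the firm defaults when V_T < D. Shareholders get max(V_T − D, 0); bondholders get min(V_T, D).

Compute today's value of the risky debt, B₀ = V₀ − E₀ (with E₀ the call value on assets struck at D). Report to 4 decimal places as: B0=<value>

Work the structural quantities from V₀ = 298.8410 against face 276.6905:
d₁ = [ln(V₀/D) + (r + σ²/2)T] / (σ√T)
   = [ln(298.8410/276.6905) + (0.0260 + 0.5·0.5071²)·2.7662] / (0.5071·√2.7662)
   = [0.077012 + 0.427586] / 0.843404 = 0.598288
d₂ = d₁ − σ√T = 0.598288 − 0.843404 = -0.245116
N(d₁) = 0.725176,  N(d₂) = 0.403183,  e^(−rT) = 0.930604
E₀ = V₀·N(d₁) − D·e^(−rT)·N(d₂)
   = 298.8410·0.725176 − 276.6905·0.930604·0.403183 = 112.896897
B₀ = V₀ − E₀ = 298.8410 − 112.896897 = 185.944103

B0=185.9441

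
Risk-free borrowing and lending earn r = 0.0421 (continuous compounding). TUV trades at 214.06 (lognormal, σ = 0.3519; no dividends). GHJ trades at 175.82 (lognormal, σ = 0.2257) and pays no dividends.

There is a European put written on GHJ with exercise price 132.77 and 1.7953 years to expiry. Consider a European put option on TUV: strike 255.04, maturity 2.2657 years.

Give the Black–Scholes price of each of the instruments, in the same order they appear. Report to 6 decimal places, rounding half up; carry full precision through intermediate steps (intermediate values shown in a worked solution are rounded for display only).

[GHJ put K=132.77]
σ√T = 0.2257·√1.7953 = 0.302413
d₁ = (ln(S/K) + (r+σ²/2)T) / (σ√T) = (ln(175.82/132.77) + (0.0421+0.2257²/2)·1.7953) / 0.302413 = (0.280842 + 0.121309) / 0.302413 = 1.329809
d₂ = d₁ − σ√T = 1.329809 − 0.302413 = 1.027397
e^{−rT} = 0.927204
N(−d₁) = 0.091791,  N(−d₂) = 0.152117
price = K·e^{−rT}·N(−d₂) − S·N(−d₁) = 18.726318 − 16.138612 = 2.587706
[TUV put K=255.04]
σ√T = 0.3519·√2.2657 = 0.529688
d₁ = (ln(S/K) + (r+σ²/2)T) / (σ√T) = (ln(214.06/255.04) + (0.0421+0.3519²/2)·2.2657) / 0.529688 = (-0.175164 + 0.235671) / 0.529688 = 0.114231
d₂ = d₁ − σ√T = 0.114231 − 0.529688 = -0.415457
e^{−rT} = 0.909022
N(−d₁) = 0.454527,  N(−d₂) = 0.661096
price = K·e^{−rT}·N(−d₂) − S·N(−d₁) = 153.266603 − 97.296123 = 55.970480

price(GHJ put K=132.77) = 2.587706
price(TUV put K=255.04) = 55.970480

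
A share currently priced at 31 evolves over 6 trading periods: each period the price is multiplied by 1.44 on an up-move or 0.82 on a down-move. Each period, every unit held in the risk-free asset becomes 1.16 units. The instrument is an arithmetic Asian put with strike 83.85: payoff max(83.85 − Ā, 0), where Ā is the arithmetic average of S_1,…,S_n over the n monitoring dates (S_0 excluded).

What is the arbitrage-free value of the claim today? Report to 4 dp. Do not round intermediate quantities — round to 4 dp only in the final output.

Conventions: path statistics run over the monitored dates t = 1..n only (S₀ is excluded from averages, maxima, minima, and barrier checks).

Under the martingale measure an up-move has probability p* = 0.5484; value the claim as the probability-weighted average of per-path payoffs, discounted 6 periods at R = 1.16.
Enumerate all 2^6 = 64 price paths (U = up ×1.44, D = down ×0.82); each path with k up-moves has probability p*^k·(1−p*)^(6−k).
DDDDDD: Ā=16.3816, payoff=67.4684, prob=0.008484
UDDDDD: Ā=28.7677, payoff=55.0823, prob=0.010302
DUDDDD: Ā=25.5644, payoff=58.2856, prob=0.010302
UUDDDD: Ā=44.8936, payoff=38.9564, prob=0.012509
DDUDDD: Ā=22.9377, payoff=60.9123, prob=0.010302
UDUDDD: Ā=40.2808, payoff=43.5692, prob=0.012509
DUUDDD: Ā=37.0774, payoff=46.7726, prob=0.012509
UUUDDD: Ā=65.1116, payoff=18.7384, prob=0.015190
DDDUDD: Ā=20.7837, payoff=63.0663, prob=0.010302
UDDUDD: Ā=36.4983, payoff=47.3517, prob=0.012509
DUDUDD: Ā=33.2949, payoff=50.5551, prob=0.012509
UUDUDD: Ā=58.4692, payoff=25.3808, prob=0.015190
DDUUDD: Ā=30.6682, payoff=53.1818, prob=0.012509
UDUUDD: Ā=53.8564, payoff=29.9936, prob=0.015190
DUUUDD: Ā=50.6530, payoff=33.1970, prob=0.015190
UUUUDD: Ā=88.9516, payoff=0.0000, prob=0.018445
DDDDUD: Ā=19.0175, payoff=64.8325, prob=0.010302
UDDDUD: Ā=33.3966, payoff=50.4534, prob=0.012509
DUDDUD: Ā=30.1933, payoff=53.6567, prob=0.012509
UUDDUD: Ā=53.0224, payoff=30.8276, prob=0.015190
DDUDUD: Ā=27.5666, payoff=56.2834, prob=0.012509
UDUDUD: Ā=48.4096, payoff=35.4404, prob=0.015190
DUUDUD: Ā=45.2062, payoff=38.6438, prob=0.015190
UUUDUD: Ā=79.3865, payoff=4.4635, prob=0.018445
DDDUUD: Ā=25.4126, payoff=58.4374, prob=0.012509
UDDUUD: Ā=44.6271, payoff=39.2229, prob=0.015190
DUDUUD: Ā=41.4237, payoff=42.4263, prob=0.015190
UUDUUD: Ā=72.7441, payoff=11.1059, prob=0.018445
DDUUUD: Ā=38.7970, payoff=45.0530, prob=0.015190
UDUUUD: Ā=68.1313, payoff=15.7187, prob=0.018445
DUUUUD: Ā=64.9280, payoff=18.9220, prob=0.018445
UUUUUD: Ā=114.0199, payoff=0.0000, prob=0.022398
DDDDDU: Ā=17.5692, payoff=66.2808, prob=0.010302
UDDDDU: Ā=30.8533, payoff=52.9967, prob=0.012509
DUDDDU: Ā=27.6499, payoff=56.2001, prob=0.012509
UUDDDU: Ā=48.5560, payoff=35.2940, prob=0.015190
DDUDDU: Ā=25.0232, payoff=58.8268, prob=0.012509
UDUDDU: Ā=43.9432, payoff=39.9068, prob=0.015190
DUUDDU: Ā=40.7399, payoff=43.1101, prob=0.015190
UUUDDU: Ā=71.5432, payoff=12.3068, prob=0.018445
DDDUDU: Ā=22.8693, payoff=60.9807, prob=0.012509
UDDUDU: Ā=40.1607, payoff=43.6893, prob=0.015190
DUDUDU: Ā=36.9574, payoff=46.8926, prob=0.015190
UUDUDU: Ā=64.9007, payoff=18.9493, prob=0.018445
DDUUDU: Ā=34.3306, payoff=49.5194, prob=0.015190
UDUUDU: Ā=60.2879, payoff=23.5621, prob=0.018445
DUUUDU: Ā=57.0846, payoff=26.7654, prob=0.018445
UUUUDU: Ā=100.2461, payoff=0.0000, prob=0.022398
DDDDUU: Ā=21.1031, payoff=62.7469, prob=0.012509
UDDDUU: Ā=37.0590, payoff=46.7910, prob=0.015190
DUDDUU: Ā=33.8557, payoff=49.9943, prob=0.015190
UUDDUU: Ā=59.4539, payoff=24.3961, prob=0.018445
DDUDUU: Ā=31.2290, payoff=52.6210, prob=0.015190
UDUDUU: Ā=54.8411, payoff=29.0089, prob=0.018445
DUUDUU: Ā=51.6378, payoff=32.2122, prob=0.018445
UUUDUU: Ā=90.6810, payoff=0.0000, prob=0.022398
DDDUUU: Ā=29.0751, payoff=54.7749, prob=0.015190
UDDUUU: Ā=51.0586, payoff=32.7914, prob=0.018445
DUDUUU: Ā=47.8553, payoff=35.9947, prob=0.018445
UUDUUU: Ā=84.0386, payoff=0.0000, prob=0.022398
DDUUUU: Ā=45.2286, payoff=38.6214, prob=0.018445
UDUUUU: Ā=79.4258, payoff=4.4242, prob=0.022398
DUUUUU: Ā=76.2225, payoff=7.6275, prob=0.022398
UUUUUU: Ā=133.8541, payoff=0.0000, prob=0.027197
Price = Σ prob·payoff / R^6 = 32.699247 / 2.436396 = 13.4212

price = 13.4212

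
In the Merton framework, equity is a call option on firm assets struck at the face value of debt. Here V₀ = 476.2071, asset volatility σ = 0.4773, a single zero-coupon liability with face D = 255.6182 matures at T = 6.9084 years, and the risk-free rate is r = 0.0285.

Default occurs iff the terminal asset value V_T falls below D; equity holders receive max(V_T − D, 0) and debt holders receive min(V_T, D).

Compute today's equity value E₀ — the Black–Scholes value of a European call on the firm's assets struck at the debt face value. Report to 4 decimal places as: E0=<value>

E0=321.3562

Work the structural quantities from V₀ = 476.2071 against face 255.6182:
d₁ = [ln(V₀/D) + (r + σ²/2)T] / (σ√T)
   = [ln(476.2071/255.6182) + (0.0285 + 0.5·0.4773²)·6.9084] / (0.4773·√6.9084)
   = [0.622168 + 0.983809] / 1.254527 = 1.280145
d₂ = d₁ − σ√T = 1.280145 − 1.254527 = 0.025617
N(d₁) = 0.899753,  N(d₂) = 0.510219,  e^(−rT) = 0.821281
E₀ = V₀·N(d₁) − D·e^(−rT)·N(d₂)
   = 476.2071·0.899753 − 255.6182·0.821281·0.510219 = 321.356209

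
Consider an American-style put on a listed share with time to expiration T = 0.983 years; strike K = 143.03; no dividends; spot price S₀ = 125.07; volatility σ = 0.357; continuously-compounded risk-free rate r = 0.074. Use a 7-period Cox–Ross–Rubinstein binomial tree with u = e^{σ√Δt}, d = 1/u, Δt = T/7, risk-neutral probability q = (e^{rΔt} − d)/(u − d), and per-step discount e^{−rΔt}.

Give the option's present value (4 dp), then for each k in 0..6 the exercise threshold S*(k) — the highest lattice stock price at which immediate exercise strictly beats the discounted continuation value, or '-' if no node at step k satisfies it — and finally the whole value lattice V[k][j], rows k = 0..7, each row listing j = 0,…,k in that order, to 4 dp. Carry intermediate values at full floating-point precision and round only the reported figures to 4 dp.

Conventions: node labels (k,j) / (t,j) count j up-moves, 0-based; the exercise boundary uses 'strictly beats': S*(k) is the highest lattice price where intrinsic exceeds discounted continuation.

price = 24.1969
boundary = - - 95.7088 109.4089 95.7088 109.4089 125.0700
tree:
24.1969
34.4835 14.6353
47.3212 22.6391 7.1090
59.3057 33.6211 12.3651 2.1147
69.7896 47.3212 20.8569 4.3146 0.0067
78.9606 59.3057 33.6211 8.8029 0.0137 0.0000
86.9833 69.7896 47.3212 17.9600 0.0279 0.0000 0.0000
94.0014 78.9606 59.3057 33.6211 0.0571 0.0000 0.0000 0.0000

Δt=0.14043  u=1.14314  d=0.87478  q=0.50553  discount=0.98966
step 7 (expiry): payoffs max(K−S,0) = 94.0014 78.9606 59.3057 33.6211 0.0571 0.0000 0.0000 0.0000
step 6: (k=6,j=0): S=56.0467, K−S=86.9833, hold=85.5047 ⇒ V=86.9833 exercise | (k=6,j=1): S=73.2404, K−S=69.7896, hold=68.3109 ⇒ V=69.7896 exercise | (k=6,j=2): S=95.7088, K−S=47.3212, hold=45.8425 ⇒ V=47.3212 exercise | (k=6,j=3): S=125.0700, K−S=17.9600, hold=16.4814 ⇒ V=17.9600 exercise | (k=6,j=4): S=163.4385, K−S=0.0000, hold=0.0279 ⇒ V=0.0279 continue | (k=6,j=5): S=213.5774, K−S=0.0000, hold=0.0000 ⇒ V=0.0000 continue | (k=6,j=6): S=279.0978, K−S=0.0000, hold=0.0000 ⇒ V=0.0000 continue  boundary S*=125.0700
step 5: (k=5,j=0): S=64.0694, K−S=78.9606, hold=77.4820 ⇒ V=78.9606 exercise | (k=5,j=1): S=83.7243, K−S=59.3057, hold=57.8271 ⇒ V=59.3057 exercise | (k=5,j=2): S=109.4089, K−S=33.6211, hold=32.1425 ⇒ V=33.6211 exercise | (k=5,j=3): S=142.9729, K−S=0.0571, hold=8.8029 ⇒ V=8.8029 continue | (k=5,j=4): S=186.8335, K−S=0.0000, hold=0.0137 ⇒ V=0.0137 continue | (k=5,j=5): S=244.1495, K−S=0.0000, hold=0.0000 ⇒ V=0.0000 continue  boundary S*=109.4089
step 4: (k=4,j=0): S=73.2404, K−S=69.7896, hold=68.3109 ⇒ V=69.7896 exercise | (k=4,j=1): S=95.7088, K−S=47.3212, hold=45.8425 ⇒ V=47.3212 exercise | (k=4,j=2): S=125.0700, K−S=17.9600, hold=20.8569 ⇒ V=20.8569 continue | (k=4,j=3): S=163.4385, K−S=0.0000, hold=4.3146 ⇒ V=4.3146 continue | (k=4,j=4): S=213.5774, K−S=0.0000, hold=0.0067 ⇒ V=0.0067 continue  boundary S*=95.7088
step 3: (k=3,j=0): S=83.7243, K−S=59.3057, hold=57.8271 ⇒ V=59.3057 exercise | (k=3,j=1): S=109.4089, K−S=33.6211, hold=33.5918 ⇒ V=33.6211 exercise | (k=3,j=2): S=142.9729, K−S=0.0571, hold=12.3651 ⇒ V=12.3651 continue | (k=3,j=3): S=186.8335, K−S=0.0000, hold=2.1147 ⇒ V=2.1147 continue  boundary S*=109.4089
step 2: (k=2,j=0): S=95.7088, K−S=47.3212, hold=45.8425 ⇒ V=47.3212 exercise | (k=2,j=1): S=125.0700, K−S=17.9600, hold=22.6391 ⇒ V=22.6391 continue | (k=2,j=2): S=163.4385, K−S=0.0000, hold=7.1090 ⇒ V=7.1090 continue  boundary S*=95.7088
step 1: (k=1,j=0): S=109.4089, K−S=33.6211, hold=34.4835 ⇒ V=34.4835 continue | (k=1,j=1): S=142.9729, K−S=0.0571, hold=14.6353 ⇒ V=14.6353 continue  boundary S*=-
step 0: (k=0,j=0): S=125.0700, K−S=17.9600, hold=24.1969 ⇒ V=24.1969 continue  boundary S*=-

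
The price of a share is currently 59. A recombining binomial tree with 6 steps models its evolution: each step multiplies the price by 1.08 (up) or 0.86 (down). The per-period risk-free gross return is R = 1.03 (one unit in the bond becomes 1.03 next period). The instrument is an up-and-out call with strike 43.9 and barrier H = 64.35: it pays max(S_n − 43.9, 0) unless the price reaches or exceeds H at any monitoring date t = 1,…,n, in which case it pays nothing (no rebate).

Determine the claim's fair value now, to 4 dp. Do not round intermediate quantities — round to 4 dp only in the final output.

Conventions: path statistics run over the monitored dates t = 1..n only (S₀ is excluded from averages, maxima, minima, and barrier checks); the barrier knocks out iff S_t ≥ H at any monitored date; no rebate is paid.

Set p* = 0.7727 (from d < R < u); the path-dependent value is the discounted p*-expectation over all price paths.
Enumerate all 2^6 = 64 price paths (U = up ×1.08, D = down ×0.86); each path with k up-moves has probability p*^k·(1−p*)^(6−k).
DDDDDD: M=50.7400, payoff=0.0000, prob=0.000138
UDDDDD: M=63.7200, payoff=0.0000, prob=0.000469
DUDDDD: M=54.7992, payoff=0.0000, prob=0.000469
UUDDDD: M=68.8176, payoff=0.0000, prob=0.001593
DDUDDD: M=50.7400, payoff=0.0000, prob=0.000469
UDUDDD: M=63.7200, payoff=0.0000, prob=0.001593
DUUDDD: M=59.1831, payoff=0.0000, prob=0.001593
UUUDDD: M=74.3230, payoff=0.0000, prob=0.005417
DDDUDD: M=50.7400, payoff=0.0000, prob=0.000469
UDDUDD: M=63.7200, payoff=0.0000, prob=0.001593
DUDUDD: M=54.7992, payoff=0.0000, prob=0.001593
UUDUDD: M=68.8176, payoff=0.0000, prob=0.005417
DDUUDD: M=50.8975, payoff=0.0000, prob=0.001593
UDUUDD: M=63.9178, payoff=3.3736, prob=0.005417
DUUUDD: M=63.9178, payoff=3.3736, prob=0.005417
UUUUDD: M=80.2688, payoff=0.0000, prob=0.018416
DDDDUD: M=50.7400, payoff=0.0000, prob=0.000469
UDDDUD: M=63.7200, payoff=0.0000, prob=0.001593
DUDDUD: M=54.7992, payoff=0.0000, prob=0.001593
UUDDUD: M=68.8176, payoff=0.0000, prob=0.005417
DDUDUD: M=50.7400, payoff=0.0000, prob=0.001593
UDUDUD: M=63.7200, payoff=3.3736, prob=0.005417
DUUDUD: M=59.1831, payoff=3.3736, prob=0.005417
UUUDUD: M=74.3230, payoff=0.0000, prob=0.018416
DDDUUD: M=50.7400, payoff=0.0000, prob=0.001593
UDDUUD: M=63.7200, payoff=3.3736, prob=0.005417
DUDUUD: M=54.9693, payoff=3.3736, prob=0.005417
UUDUUD: M=69.0312, payoff=0.0000, prob=0.018416
DDUUUD: M=54.9693, payoff=3.3736, prob=0.005417
UDUUUD: M=69.0312, payoff=0.0000, prob=0.018416
DUUUUD: M=69.0312, payoff=0.0000, prob=0.018416
UUUUUD: M=86.6904, payoff=0.0000, prob=0.062615
DDDDDU: M=50.7400, payoff=0.0000, prob=0.000469
UDDDDU: M=63.7200, payoff=0.0000, prob=0.001593
DUDDDU: M=54.7992, payoff=0.0000, prob=0.001593
UUDDDU: M=68.8176, payoff=0.0000, prob=0.005417
DDUDDU: M=50.7400, payoff=0.0000, prob=0.001593
UDUDDU: M=63.7200, payoff=3.3736, prob=0.005417
DUUDDU: M=59.1831, payoff=3.3736, prob=0.005417
UUUDDU: M=74.3230, payoff=0.0000, prob=0.018416
DDDUDU: M=50.7400, payoff=0.0000, prob=0.001593
UDDUDU: M=63.7200, payoff=3.3736, prob=0.005417
DUDUDU: M=54.7992, payoff=3.3736, prob=0.005417
UUDUDU: M=68.8176, payoff=0.0000, prob=0.018416
DDUUDU: M=50.8975, payoff=3.3736, prob=0.005417
UDUUDU: M=63.9178, payoff=15.4668, prob=0.018416
DUUUDU: M=63.9178, payoff=15.4668, prob=0.018416
UUUUDU: M=80.2688, payoff=0.0000, prob=0.062615
DDDDUU: M=50.7400, payoff=0.0000, prob=0.001593
UDDDUU: M=63.7200, payoff=3.3736, prob=0.005417
DUDDUU: M=54.7992, payoff=3.3736, prob=0.005417
UUDDUU: M=68.8176, payoff=0.0000, prob=0.018416
DDUDUU: M=50.7400, payoff=3.3736, prob=0.005417
UDUDUU: M=63.7200, payoff=15.4668, prob=0.018416
DUUDUU: M=59.3668, payoff=15.4668, prob=0.018416
UUUDUU: M=74.5537, payoff=0.0000, prob=0.062615
DDDUUU: M=50.7400, payoff=3.3736, prob=0.005417
UDDUUU: M=63.7200, payoff=15.4668, prob=0.018416
DUDUUU: M=59.3668, payoff=15.4668, prob=0.018416
UUDUUU: M=74.5537, payoff=0.0000, prob=0.062615
DDUUUU: M=59.3668, payoff=15.4668, prob=0.018416
UDUUUU: M=74.5537, payoff=0.0000, prob=0.062615
DUUUUU: M=74.5537, payoff=0.0000, prob=0.062615
UUUUUU: M=93.6256, payoff=0.0000, prob=0.212891
Price = Σ prob·payoff / R^6 = 2.286252 / 1.194052 = 1.9147

price = 1.9147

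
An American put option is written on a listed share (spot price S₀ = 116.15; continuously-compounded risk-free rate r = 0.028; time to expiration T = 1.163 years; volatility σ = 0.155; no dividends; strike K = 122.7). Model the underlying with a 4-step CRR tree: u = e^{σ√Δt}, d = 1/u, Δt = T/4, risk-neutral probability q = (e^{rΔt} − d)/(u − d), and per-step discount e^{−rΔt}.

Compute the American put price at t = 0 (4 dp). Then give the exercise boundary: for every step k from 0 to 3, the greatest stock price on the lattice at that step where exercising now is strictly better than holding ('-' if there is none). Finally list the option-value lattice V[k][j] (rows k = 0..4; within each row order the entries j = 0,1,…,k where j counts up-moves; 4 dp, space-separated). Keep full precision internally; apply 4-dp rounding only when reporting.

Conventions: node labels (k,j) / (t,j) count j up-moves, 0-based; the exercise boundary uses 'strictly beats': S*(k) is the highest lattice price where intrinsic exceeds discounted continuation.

Δt=0.29075  u=1.08717  d=0.91982  q=0.52796  discount=0.99189
step 4 (expiry): payoffs max(K−S,0) = 39.5563 24.4292 6.5500 0.0000 0.0000
step 3: (k=3,j=0): S=90.3914, K−S=32.3086, hold=31.3138 ⇒ V=32.3086 exercise | (k=3,j=1): S=106.8370, K−S=15.8630, hold=14.8681 ⇒ V=15.8630 exercise | (k=3,j=2): S=126.2748, K−S=0.0000, hold=3.0668 ⇒ V=3.0668 continue | (k=3,j=3): S=149.2490, K−S=0.0000, hold=0.0000 ⇒ V=0.0000 continue  boundary S*=106.8370
step 2: (k=2,j=0): S=98.2708, K−S=24.4292, hold=23.4344 ⇒ V=24.4292 exercise | (k=2,j=1): S=116.1500, K−S=6.5500, hold=9.0332 ⇒ V=9.0332 continue | (k=2,j=2): S=137.2822, K−S=0.0000, hold=1.4359 ⇒ V=1.4359 continue  boundary S*=98.2708
step 1: (k=1,j=0): S=106.8370, K−S=15.8630, hold=16.1685 ⇒ V=16.1685 continue | (k=1,j=1): S=126.2748, K−S=0.0000, hold=4.9814 ⇒ V=4.9814 continue  boundary S*=-
step 0: (k=0,j=0): S=116.1500, K−S=6.5500, hold=10.1789 ⇒ V=10.1789 continue  boundary S*=-

price = 10.1789
boundary = - - 98.2708 106.8370
tree:
10.1789
16.1685 4.9814
24.4292 9.0332 1.4359
32.3086 15.8630 3.0668 0.0000
39.5563 24.4292 6.5500 0.0000 0.0000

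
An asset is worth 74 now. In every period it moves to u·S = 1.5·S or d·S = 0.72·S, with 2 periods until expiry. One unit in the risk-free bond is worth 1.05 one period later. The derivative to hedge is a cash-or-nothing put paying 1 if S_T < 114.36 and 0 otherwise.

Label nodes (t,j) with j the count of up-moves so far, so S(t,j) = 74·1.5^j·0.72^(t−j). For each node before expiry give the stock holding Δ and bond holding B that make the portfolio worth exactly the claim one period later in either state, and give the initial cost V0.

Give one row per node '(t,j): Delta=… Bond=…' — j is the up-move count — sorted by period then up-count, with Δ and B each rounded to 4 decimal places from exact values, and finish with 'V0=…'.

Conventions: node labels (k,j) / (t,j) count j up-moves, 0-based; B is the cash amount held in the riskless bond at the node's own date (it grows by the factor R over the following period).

(0,0): Delta=-0.0070 Bond=1.2613
(1,0): Delta=0.0000 Bond=0.9524
(1,1): Delta=-0.0116 Bond=1.8315
V0=0.7447

Arbitrage-free pricing uses the up-move probability p* = (R−d)/(u−d) = 0.4231, discounting each step at R = 1.05.
Payoffs at expiry: V(2,0)=1.0000, V(2,1)=1.0000, V(2,2)=0.0000
  t=1,j=0: stock 53.2800 → up 79.9200 (V=1.0000), down 38.3616 (V=1.0000). Price 0.9524; hedge Δ=0.0000, bond B=0.9524.
  t=1,j=1: stock 111.0000 → up 166.5000 (V=0.0000), down 79.9200 (V=1.0000). Price 0.5495; hedge Δ=-0.0116, bond B=1.8315.
  t=0,j=0: stock 74.0000 → up 111.0000 (V=0.5495), down 53.2800 (V=0.9524). Price 0.7447; hedge Δ=-0.0070, bond B=1.2613.
As a check, the time-0 holding Δ(0,0)·S0 + B(0,0) comes to 0.7447 — exactly V0.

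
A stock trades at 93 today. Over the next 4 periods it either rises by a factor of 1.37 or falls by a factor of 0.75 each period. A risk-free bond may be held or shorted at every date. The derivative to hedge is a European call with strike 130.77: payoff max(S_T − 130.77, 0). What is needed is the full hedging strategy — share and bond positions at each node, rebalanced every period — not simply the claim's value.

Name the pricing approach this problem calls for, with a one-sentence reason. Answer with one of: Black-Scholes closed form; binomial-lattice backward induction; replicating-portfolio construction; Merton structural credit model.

Key observation: the mandate to exhibit the hedge at every date and state singles out the replicating-portfolio construction on the 4-period tree with factors 1.37 and 0.75 from 93.

framework: replicating-portfolio construction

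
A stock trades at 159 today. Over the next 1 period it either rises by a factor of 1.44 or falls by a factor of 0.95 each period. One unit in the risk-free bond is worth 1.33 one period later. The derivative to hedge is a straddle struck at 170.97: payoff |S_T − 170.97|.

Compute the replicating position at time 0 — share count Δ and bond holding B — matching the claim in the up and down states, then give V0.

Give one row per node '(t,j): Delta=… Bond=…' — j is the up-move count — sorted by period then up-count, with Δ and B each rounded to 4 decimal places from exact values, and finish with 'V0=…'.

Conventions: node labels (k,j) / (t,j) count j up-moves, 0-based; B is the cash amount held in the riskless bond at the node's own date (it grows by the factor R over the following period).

Since d<R<u, set p* = (R−d)/(u−d) = 0.7755; price each node as the discounted p*-expectation of its children.
Payoffs at expiry: V(1,0)=19.9200, V(1,1)=57.9900
(0,0): S=159.0000. Δ = (V_up−V_dn)/(S_up−S_dn) = (57.9900−19.9200)/(228.9600−151.0500) = 0.4886. V = [p*·57.9900 + (1−p*)·19.9200]/1.33 = 37.1757. B = V − Δ·S = -40.5182.
Check: Δ(0,0)·S0 + B(0,0) = 37.1757 = V0.

(0,0): Delta=0.4886 Bond=-40.5182
V0=37.1757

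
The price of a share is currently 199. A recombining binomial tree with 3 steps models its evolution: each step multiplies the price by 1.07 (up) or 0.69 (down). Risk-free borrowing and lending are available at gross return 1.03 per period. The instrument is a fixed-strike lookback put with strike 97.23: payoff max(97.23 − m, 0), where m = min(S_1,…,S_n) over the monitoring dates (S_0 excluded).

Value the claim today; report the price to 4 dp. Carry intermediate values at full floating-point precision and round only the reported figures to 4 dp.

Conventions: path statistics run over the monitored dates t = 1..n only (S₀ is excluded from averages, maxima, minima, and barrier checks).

price = 0.0566

Set p* = 0.8947 (from d < R < u); the path-dependent value is the discounted p*-expectation over all price paths.
Enumerate all 2^3 = 8 price paths (U = up ×1.07, D = down ×0.69); each path with k up-moves has probability p*^k·(1−p*)^(3−k).
DDD: m=65.3733, payoff=31.8567, prob=0.001166
UDD: m=101.3760, payoff=0.0000, prob=0.009914
DUD: m=101.3760, payoff=0.0000, prob=0.009914
UUD: m=157.2062, payoff=0.0000, prob=0.084269
DDU: m=94.7439, payoff=2.4861, prob=0.009914
UDU: m=146.9217, payoff=0.0000, prob=0.084269
DUU: m=137.3100, payoff=0.0000, prob=0.084269
UUU: m=212.9300, payoff=0.0000, prob=0.716285
Price = Σ prob·payoff / R^3 = 0.061803 / 1.092727 = 0.0566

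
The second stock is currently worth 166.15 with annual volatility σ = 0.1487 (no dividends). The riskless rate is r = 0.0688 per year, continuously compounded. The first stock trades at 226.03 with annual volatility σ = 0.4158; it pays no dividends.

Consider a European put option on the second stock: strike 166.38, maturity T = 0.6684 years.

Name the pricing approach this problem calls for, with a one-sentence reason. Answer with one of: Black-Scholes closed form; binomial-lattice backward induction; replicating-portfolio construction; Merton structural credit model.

framework: Black-Scholes closed form

Key observation: the instrument is a plain European put (strike 166.38) on a lognormal asset; the exact continuous-time formula applies directly.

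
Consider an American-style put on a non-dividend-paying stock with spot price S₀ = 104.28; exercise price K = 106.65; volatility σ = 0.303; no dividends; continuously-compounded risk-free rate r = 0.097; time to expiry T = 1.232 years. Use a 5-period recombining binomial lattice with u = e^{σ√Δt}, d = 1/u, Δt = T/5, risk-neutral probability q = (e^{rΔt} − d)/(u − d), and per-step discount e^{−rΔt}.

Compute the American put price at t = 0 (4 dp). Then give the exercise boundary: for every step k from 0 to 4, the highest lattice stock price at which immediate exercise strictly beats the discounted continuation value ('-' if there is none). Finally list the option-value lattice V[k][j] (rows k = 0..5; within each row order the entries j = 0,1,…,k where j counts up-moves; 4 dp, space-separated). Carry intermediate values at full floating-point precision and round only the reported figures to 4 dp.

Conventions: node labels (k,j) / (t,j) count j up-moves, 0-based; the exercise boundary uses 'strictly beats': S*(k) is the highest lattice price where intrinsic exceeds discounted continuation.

price = 10.7737
boundary = - - 77.1899 66.4111 77.1899
tree:
10.7737
18.1662 5.0217
29.4601 9.4547 1.5084
40.2389 17.1635 3.3773 0.0000
49.5126 29.4601 7.5620 0.0000 0.0000
57.4913 40.2389 16.9317 0.0000 0.0000 0.0000

Δt=0.24640, u=1.16231, d=0.86036, q=0.54258, disc=e^(-rΔt)=0.97638
k=5 terminal: V=max(K-S,0) → 57.4913 40.2389 16.9317 0.0000 0.0000 0.0000
k=4: j=0 S=57.1374 intr=49.5126 cont=46.9938 V=49.5126[EX]; j=1 S=77.1899 intr=29.4601 cont=26.9413 V=29.4601[EX]; j=2 S=104.2800 intr=2.3700 cont=7.5620 V=7.5620[hold]; j=3 S=140.8774 intr=0.0000 cont=0.0000 V=0.0000[hold]; j=4 S=190.3188 intr=0.0000 cont=0.0000 V=0.0000[hold]  S*(4)=77.1899
k=3: j=0 S=66.4111 intr=40.2389 cont=37.7201 V=40.2389[EX]; j=1 S=89.7183 intr=16.9317 cont=17.1635 V=17.1635[hold]; j=2 S=121.2052 intr=0.0000 cont=3.3773 V=3.3773[hold]; j=3 S=163.7425 intr=0.0000 cont=0.0000 V=0.0000[hold]  S*(3)=66.4111
k=2: j=0 S=77.1899 intr=29.4601 cont=27.0640 V=29.4601[EX]; j=1 S=104.2800 intr=2.3700 cont=9.4547 V=9.4547[hold]; j=2 S=140.8774 intr=0.0000 cont=1.5084 V=1.5084[hold]  S*(2)=77.1899
k=1: j=0 S=89.7183 intr=16.9317 cont=18.1662 V=18.1662[hold]; j=1 S=121.2052 intr=0.0000 cont=5.0217 V=5.0217[hold]  S*(1)=-
k=0: j=0 S=104.2800 intr=2.3700 cont=10.7737 V=10.7737[hold]  S*(0)=-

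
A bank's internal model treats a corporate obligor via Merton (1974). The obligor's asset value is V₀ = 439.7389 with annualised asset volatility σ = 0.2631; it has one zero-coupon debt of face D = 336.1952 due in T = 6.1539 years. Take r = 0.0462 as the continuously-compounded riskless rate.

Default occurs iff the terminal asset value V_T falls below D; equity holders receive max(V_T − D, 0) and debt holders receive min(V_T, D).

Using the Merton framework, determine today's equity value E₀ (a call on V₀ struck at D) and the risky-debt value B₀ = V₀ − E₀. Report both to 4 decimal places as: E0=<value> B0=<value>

Work the structural quantities from V₀ = 439.7389 against face 336.1952:
d₁ = [ln(V₀/D) + (r + σ²/2)T] / (σ√T)
   = [ln(439.7389/336.1952) + (0.0462 + 0.5·0.2631²)·6.1539] / (0.2631·√6.1539)
   = [0.268489 + 0.497302] / 0.652674 = 1.173314
d₂ = d₁ − σ√T = 1.173314 − 0.652674 = 0.520640
N(d₁) = 0.879665,  N(d₂) = 0.698691,  e^(−rT) = 0.752533
E₀ = V₀·N(d₁) − D·e^(−rT)·N(d₂)
   = 439.7389·0.879665 − 336.1952·0.752533·0.698691 = 210.055396
B₀ = V₀ − E₀ = 439.7389 − 210.055396 = 229.683504

E0=210.0554 B0=229.6835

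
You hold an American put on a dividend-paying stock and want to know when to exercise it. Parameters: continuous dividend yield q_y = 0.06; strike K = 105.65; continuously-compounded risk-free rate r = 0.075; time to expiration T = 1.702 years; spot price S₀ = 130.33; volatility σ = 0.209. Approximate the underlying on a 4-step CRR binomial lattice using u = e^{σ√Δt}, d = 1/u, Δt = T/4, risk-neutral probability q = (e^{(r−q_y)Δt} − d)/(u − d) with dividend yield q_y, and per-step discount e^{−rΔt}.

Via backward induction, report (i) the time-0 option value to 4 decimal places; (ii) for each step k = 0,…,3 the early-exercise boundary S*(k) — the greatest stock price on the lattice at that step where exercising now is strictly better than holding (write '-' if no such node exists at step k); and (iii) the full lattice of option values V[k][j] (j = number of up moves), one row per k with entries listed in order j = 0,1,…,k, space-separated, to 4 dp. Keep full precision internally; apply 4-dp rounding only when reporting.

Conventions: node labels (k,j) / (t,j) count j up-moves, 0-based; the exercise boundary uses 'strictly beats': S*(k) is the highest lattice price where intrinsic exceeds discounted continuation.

Δt=0.42550, u=1.14606, d=0.87255, q=0.48938, disc=e^(-rΔt)=0.96859
k=4 terminal: V=max(K-S,0) → 30.1038 6.4233 0.0000 0.0000 0.0000
k=3: j=0 S=86.5806 intr=19.0694 cont=17.9335 V=19.0694[EX]; j=1 S=113.7199 intr=0.0000 cont=3.1769 V=3.1769[hold]; j=2 S=149.3662 intr=0.0000 cont=0.0000 V=0.0000[hold]; j=3 S=196.1862 intr=0.0000 cont=0.0000 V=0.0000[hold]  S*(3)=86.5806
k=2: j=0 S=99.2267 intr=6.4233 cont=10.9373 V=10.9373[hold]; j=1 S=130.3300 intr=0.0000 cont=1.5712 V=1.5712[hold]; j=2 S=171.1829 intr=0.0000 cont=0.0000 V=0.0000[hold]  S*(2)=-
k=1: j=0 S=113.7199 intr=0.0000 cont=6.1541 V=6.1541[hold]; j=1 S=149.3662 intr=0.0000 cont=0.7771 V=0.7771[hold]  S*(1)=-
k=0: j=0 S=130.3300 intr=0.0000 cont=3.4121 V=3.4121[hold]  S*(0)=-

price = 3.4121
boundary = - - - 86.5806
tree:
3.4121
6.1541 0.7771
10.9373 1.5712 0.0000
19.0694 3.1769 0.0000 0.0000
30.1038 6.4233 0.0000 0.0000 0.0000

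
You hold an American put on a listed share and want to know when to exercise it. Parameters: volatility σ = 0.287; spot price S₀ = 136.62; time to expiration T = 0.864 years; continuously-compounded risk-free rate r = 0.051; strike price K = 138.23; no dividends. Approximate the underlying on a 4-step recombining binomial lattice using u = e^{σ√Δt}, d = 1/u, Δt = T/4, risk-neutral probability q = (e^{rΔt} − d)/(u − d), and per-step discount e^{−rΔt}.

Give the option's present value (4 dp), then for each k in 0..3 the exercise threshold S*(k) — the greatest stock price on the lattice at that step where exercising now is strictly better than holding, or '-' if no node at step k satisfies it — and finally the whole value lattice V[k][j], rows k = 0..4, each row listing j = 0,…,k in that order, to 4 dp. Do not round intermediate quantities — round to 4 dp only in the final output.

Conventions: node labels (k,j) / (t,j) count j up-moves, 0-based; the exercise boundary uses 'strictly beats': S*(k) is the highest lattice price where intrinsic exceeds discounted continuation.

price = 12.6829
boundary = - - 104.6302 119.5599
tree:
12.6829
21.1090 4.8020
33.5998 9.4768 0.3811
46.6652 18.6701 0.7833 0.0000
58.0991 33.5998 1.6100 0.0000 0.0000

Δt=0.21600, u=1.14269, d=0.87513, q=0.50810, disc=e^(-rΔt)=0.98904
k=4 terminal: V=max(K-S,0) → 58.0991 33.5998 1.6100 0.0000 0.0000
k=3: j=0 S=91.5648 intr=46.6652 cont=45.1508 V=46.6652[EX]; j=1 S=119.5599 intr=18.6701 cont=17.1557 V=18.6701[EX]; j=2 S=156.1144 intr=0.0000 cont=0.7833 V=0.7833[hold]; j=3 S=203.8450 intr=0.0000 cont=0.0000 V=0.0000[hold]  S*(3)=119.5599
k=2: j=0 S=104.6302 intr=33.5998 cont=32.0854 V=33.5998[EX]; j=1 S=136.6200 intr=1.6100 cont=9.4768 V=9.4768[hold]; j=2 S=178.3904 intr=0.0000 cont=0.3811 V=0.3811[hold]  S*(2)=104.6302
k=1: j=0 S=119.5599 intr=18.6701 cont=21.1090 V=21.1090[hold]; j=1 S=156.1144 intr=0.0000 cont=4.8020 V=4.8020[hold]  S*(1)=-
k=0: j=0 S=136.6200 intr=1.6100 cont=12.6829 V=12.6829[hold]  S*(0)=-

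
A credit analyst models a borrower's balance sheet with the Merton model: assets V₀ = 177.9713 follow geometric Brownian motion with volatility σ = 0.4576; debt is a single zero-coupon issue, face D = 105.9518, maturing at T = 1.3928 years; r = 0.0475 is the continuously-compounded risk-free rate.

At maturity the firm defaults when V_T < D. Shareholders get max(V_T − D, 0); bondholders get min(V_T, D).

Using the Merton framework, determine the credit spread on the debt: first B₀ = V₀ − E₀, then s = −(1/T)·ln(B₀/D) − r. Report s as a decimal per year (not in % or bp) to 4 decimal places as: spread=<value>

Equity is a call on the firm's assets struck at D = 105.9518:
d₁ = [ln(V₀/D) + (r + σ²/2)T] / (σ√T)
   = [ln(177.9713/105.9518) + (0.0475 + 0.5·0.4576²)·1.3928] / (0.4576·√1.3928)
   = [0.518638 + 0.211983] / 0.540046 = 1.352887
d₂ = d₁ − σ√T = 1.352887 − 0.540046 = 0.812841
N(d₁) = 0.911954,  N(d₂) = 0.791846,  e^(−rT) = 0.935983
E₀ = V₀·N(d₁) − D·e^(−rT)·N(d₂)
   = 177.9713·0.911954 − 105.9518·0.935983·0.791846 = 83.775071
B₀ = V₀ − E₀ = 177.9713 − 83.775071 = 94.196229
spread = −(1/T)·ln(B₀/D) − r = −(1/1.3928)·ln(94.196229/105.9518) − 0.0475 = 0.03693720

spread=0.0369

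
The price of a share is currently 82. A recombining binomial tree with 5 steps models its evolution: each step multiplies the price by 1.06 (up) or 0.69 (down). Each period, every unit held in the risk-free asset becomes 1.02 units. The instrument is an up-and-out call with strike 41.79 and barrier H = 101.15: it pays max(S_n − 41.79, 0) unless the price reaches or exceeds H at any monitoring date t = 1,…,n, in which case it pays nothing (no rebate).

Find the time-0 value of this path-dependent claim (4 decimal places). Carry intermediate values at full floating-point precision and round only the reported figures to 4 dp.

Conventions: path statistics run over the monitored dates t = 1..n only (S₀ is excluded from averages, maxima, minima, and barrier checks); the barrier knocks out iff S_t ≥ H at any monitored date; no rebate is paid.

price = 7.6997

With p* = (R−d)/(u−d) = 0.8919, sum probability × payoff across the paths and divide by R^5.
Enumerate all 2^5 = 32 price paths (U = up ×1.06, D = down ×0.69); each path with k up-moves has probability p*^k·(1−p*)^(5−k).
DDDDD: M=56.5800, payoff=0.0000, prob=0.000015
UDDDD: M=86.9200, payoff=0.0000, prob=0.000122
DUDDD: M=59.9748, payoff=0.0000, prob=0.000122
UUDDD: M=92.1352, payoff=0.0000, prob=0.001005
DDUDD: M=56.5800, payoff=0.0000, prob=0.000122
UDUDD: M=86.9200, payoff=0.0000, prob=0.001005
DUUDD: M=63.5733, payoff=0.0000, prob=0.001005
UUUDD: M=97.6633, payoff=4.7075, prob=0.008292
DDDUD: M=56.5800, payoff=0.0000, prob=0.000122
UDDUD: M=86.9200, payoff=0.0000, prob=0.001005
DUDUD: M=59.9748, payoff=0.0000, prob=0.001005
UUDUD: M=92.1352, payoff=4.7075, prob=0.008292
DDUUD: M=56.5800, payoff=0.0000, prob=0.001005
UDUUD: M=86.9200, payoff=4.7075, prob=0.008292
DUUUD: M=67.3877, payoff=4.7075, prob=0.008292
UUUUD: M=103.5231, payoff=0.0000, prob=0.068408
DDDDU: M=56.5800, payoff=0.0000, prob=0.000122
UDDDU: M=86.9200, payoff=0.0000, prob=0.001005
DUDDU: M=59.9748, payoff=0.0000, prob=0.001005
UUDDU: M=92.1352, payoff=4.7075, prob=0.008292
DDUDU: M=56.5800, payoff=0.0000, prob=0.001005
UDUDU: M=86.9200, payoff=4.7075, prob=0.008292
DUUDU: M=63.5733, payoff=4.7075, prob=0.008292
UUUDU: M=97.6633, payoff=29.6409, prob=0.068408
DDDUU: M=56.5800, payoff=0.0000, prob=0.001005
UDDUU: M=86.9200, payoff=4.7075, prob=0.008292
DUDUU: M=59.9748, payoff=4.7075, prob=0.008292
UUDUU: M=92.1352, payoff=29.6409, prob=0.068408
DDUUU: M=56.5800, payoff=4.7075, prob=0.008292
UDUUU: M=86.9200, payoff=29.6409, prob=0.068408
DUUUU: M=71.4309, payoff=29.6409, prob=0.068408
UUUUU: M=109.7345, payoff=0.0000, prob=0.564366
Price = Σ prob·payoff / R^5 = 8.501057 / 1.104081 = 7.6997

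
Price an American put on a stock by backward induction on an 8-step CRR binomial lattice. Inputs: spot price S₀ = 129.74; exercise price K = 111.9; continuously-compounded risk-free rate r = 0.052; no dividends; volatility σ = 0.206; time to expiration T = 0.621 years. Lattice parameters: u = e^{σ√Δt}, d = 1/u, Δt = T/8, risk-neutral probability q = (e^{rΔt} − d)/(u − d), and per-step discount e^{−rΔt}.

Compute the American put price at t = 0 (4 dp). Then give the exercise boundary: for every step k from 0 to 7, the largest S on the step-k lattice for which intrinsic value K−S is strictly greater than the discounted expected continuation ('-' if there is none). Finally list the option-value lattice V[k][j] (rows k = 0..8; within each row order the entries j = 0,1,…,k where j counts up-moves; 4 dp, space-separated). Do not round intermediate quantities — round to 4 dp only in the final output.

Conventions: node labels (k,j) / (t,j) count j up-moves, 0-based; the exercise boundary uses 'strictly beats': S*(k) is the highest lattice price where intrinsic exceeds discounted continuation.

price = 1.3620
boundary = - - - - - 97.3742 91.9429 97.3742
tree:
1.3620
2.3171 0.4940
3.8527 0.9226 0.1036
6.2284 1.6973 0.2171 0.0000
9.7230 3.0623 0.4550 0.0000 0.0000
14.5258 5.3807 0.9534 0.0000 0.0000 0.0000
19.9571 9.1036 1.9979 0.0000 0.0000 0.0000 0.0000
25.0856 14.5258 4.1867 0.0000 0.0000 0.0000 0.0000 0.0000
29.9279 19.9571 8.7736 0.0000 0.0000 0.0000 0.0000 0.0000 0.0000

Δt=0.07762  u=1.05907  d=0.94422  q=0.52087  discount=0.99597
step 8 (expiry): payoffs max(K−S,0) = 29.9279 19.9571 8.7736 0.0000 0.0000 0.0000 0.0000 0.0000 0.0000
step 7: (k=7,j=0): S=86.8144, K−S=25.0856, hold=24.6348 ⇒ V=25.0856 exercise | (k=7,j=1): S=97.3742, K−S=14.5258, hold=14.0750 ⇒ V=14.5258 exercise | (k=7,j=2): S=109.2184, K−S=2.6816, hold=4.1867 ⇒ V=4.1867 continue | (k=7,j=3): S=122.5033, K−S=0.0000, hold=0.0000 ⇒ V=0.0000 continue | (k=7,j=4): S=137.4042, K−S=0.0000, hold=0.0000 ⇒ V=0.0000 continue | (k=7,j=5): S=154.1175, K−S=0.0000, hold=0.0000 ⇒ V=0.0000 continue | (k=7,j=6): S=172.8637, K−S=0.0000, hold=0.0000 ⇒ V=0.0000 continue | (k=7,j=7): S=193.8902, K−S=0.0000, hold=0.0000 ⇒ V=0.0000 continue  boundary S*=97.3742
step 6: (k=6,j=0): S=91.9429, K−S=19.9571, hold=19.5064 ⇒ V=19.9571 exercise | (k=6,j=1): S=103.1264, K−S=8.7736, hold=9.1036 ⇒ V=9.1036 continue | (k=6,j=2): S=115.6703, K−S=0.0000, hold=1.9979 ⇒ V=1.9979 continue | (k=6,j=3): S=129.7400, K−S=0.0000, hold=0.0000 ⇒ V=0.0000 continue | (k=6,j=4): S=145.5211, K−S=0.0000, hold=0.0000 ⇒ V=0.0000 continue | (k=6,j=5): S=163.2217, K−S=0.0000, hold=0.0000 ⇒ V=0.0000 continue | (k=6,j=6): S=183.0753, K−S=0.0000, hold=0.0000 ⇒ V=0.0000 continue  boundary S*=91.9429
step 5: (k=5,j=0): S=97.3742, K−S=14.5258, hold=14.2462 ⇒ V=14.5258 exercise | (k=5,j=1): S=109.2184, K−S=2.6816, hold=5.3807 ⇒ V=5.3807 continue | (k=5,j=2): S=122.5033, K−S=0.0000, hold=0.9534 ⇒ V=0.9534 continue | (k=5,j=3): S=137.4042, K−S=0.0000, hold=0.0000 ⇒ V=0.0000 continue | (k=5,j=4): S=154.1175, K−S=0.0000, hold=0.0000 ⇒ V=0.0000 continue | (k=5,j=5): S=172.8637, K−S=0.0000, hold=0.0000 ⇒ V=0.0000 continue  boundary S*=97.3742
step 4: (k=4,j=0): S=103.1264, K−S=8.7736, hold=9.7230 ⇒ V=9.7230 continue | (k=4,j=1): S=115.6703, K−S=0.0000, hold=3.0623 ⇒ V=3.0623 continue | (k=4,j=2): S=129.7400, K−S=0.0000, hold=0.4550 ⇒ V=0.4550 continue | (k=4,j=3): S=145.5211, K−S=0.0000, hold=0.0000 ⇒ V=0.0000 continue | (k=4,j=4): S=163.2217, K−S=0.0000, hold=0.0000 ⇒ V=0.0000 continue  boundary S*=-
step 3: (k=3,j=0): S=109.2184, K−S=2.6816, hold=6.2284 ⇒ V=6.2284 continue | (k=3,j=1): S=122.5033, K−S=0.0000, hold=1.6973 ⇒ V=1.6973 continue | (k=3,j=2): S=137.4042, K−S=0.0000, hold=0.2171 ⇒ V=0.2171 continue | (k=3,j=3): S=154.1175, K−S=0.0000, hold=0.0000 ⇒ V=0.0000 continue  boundary S*=-
step 2: (k=2,j=0): S=115.6703, K−S=0.0000, hold=3.8527 ⇒ V=3.8527 continue | (k=2,j=1): S=129.7400, K−S=0.0000, hold=0.9226 ⇒ V=0.9226 continue | (k=2,j=2): S=145.5211, K−S=0.0000, hold=0.1036 ⇒ V=0.1036 continue  boundary S*=-
step 1: (k=1,j=0): S=122.5033, K−S=0.0000, hold=2.3171 ⇒ V=2.3171 continue | (k=1,j=1): S=137.4042, K−S=0.0000, hold=0.4940 ⇒ V=0.4940 continue  boundary S*=-
step 0: (k=0,j=0): S=129.7400, K−S=0.0000, hold=1.3620 ⇒ V=1.3620 continue  boundary S*=-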